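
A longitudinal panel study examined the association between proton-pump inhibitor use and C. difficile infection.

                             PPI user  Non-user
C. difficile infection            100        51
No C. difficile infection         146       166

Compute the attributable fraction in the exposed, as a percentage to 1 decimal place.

42.2

Reading the table with exposure as columns: a = 100 (PPI user, case), b = 146 (PPI user, non-case), c = 51 (Non-user, case), d = 166.
Risk in exposed = 100/246 = 0.40650; risk in unexposed = 51/217 = 0.23502.
RR = 0.40650/0.23502 = 1.72963
AR% = (RR − 1)/RR × 100 = (1.72963 − 1)/1.72963 × 100 = 42.1843%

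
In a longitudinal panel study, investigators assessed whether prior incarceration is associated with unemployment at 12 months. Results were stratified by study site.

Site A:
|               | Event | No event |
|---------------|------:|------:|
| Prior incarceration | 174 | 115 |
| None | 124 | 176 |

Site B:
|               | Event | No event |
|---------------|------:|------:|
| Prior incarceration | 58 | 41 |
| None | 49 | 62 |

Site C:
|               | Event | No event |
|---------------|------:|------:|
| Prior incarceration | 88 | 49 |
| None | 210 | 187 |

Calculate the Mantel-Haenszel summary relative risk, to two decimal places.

RR_MH = Σ(aᵢ·n₀ᵢ/nᵢ) / Σ(cᵢ·n₁ᵢ/nᵢ), with n₁ᵢ = aᵢ+bᵢ (exposed), n₀ᵢ = cᵢ+dᵢ (unexposed), nᵢ = n₁ᵢ+n₀ᵢ.
Stratum 1 (Site A): n₁ = 289, n₀ = 300, n = 589; a·n₀/n = 174·300/589 = 88.6248; c·n₁/n = 124·289/589 = 60.8421
Stratum 2 (Site B): n₁ = 99, n₀ = 111, n = 210; a·n₀/n = 58·111/210 = 30.6571; c·n₁/n = 49·99/210 = 23.1000
Stratum 3 (Site C): n₁ = 137, n₀ = 397, n = 534; a·n₀/n = 88·397/534 = 65.4232; c·n₁/n = 210·137/534 = 53.8764
RR_MH = (88.6248 + 30.6571 + 65.4232) / (60.8421 + 23.1000 + 53.8764) = 184.7052 / 137.8185 = 1.34021

1.34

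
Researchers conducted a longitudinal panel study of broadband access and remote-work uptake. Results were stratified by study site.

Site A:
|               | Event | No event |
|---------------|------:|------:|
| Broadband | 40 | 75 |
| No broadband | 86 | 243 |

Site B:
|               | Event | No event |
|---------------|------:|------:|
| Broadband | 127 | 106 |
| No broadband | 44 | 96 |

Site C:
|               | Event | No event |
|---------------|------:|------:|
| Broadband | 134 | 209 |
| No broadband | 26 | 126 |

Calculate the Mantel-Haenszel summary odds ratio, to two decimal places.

OR_MH = Σ(aᵢdᵢ/nᵢ) / Σ(bᵢcᵢ/nᵢ), where nᵢ is the stratum total.
Stratum 1 (Site A): n = 444; a·d/n = 40·243/444 = 21.8919; b·c/n = 75·86/444 = 14.5270
Stratum 2 (Site B): n = 373; a·d/n = 127·96/373 = 32.6863; b·c/n = 106·44/373 = 12.5040
Stratum 3 (Site C): n = 495; a·d/n = 134·126/495 = 34.1091; b·c/n = 209·26/495 = 10.9778
OR_MH = (21.8919 + 32.6863 + 34.1091) / (14.5270 + 12.5040 + 10.9778) = 88.6873 / 38.0088 = 2.33333

2.33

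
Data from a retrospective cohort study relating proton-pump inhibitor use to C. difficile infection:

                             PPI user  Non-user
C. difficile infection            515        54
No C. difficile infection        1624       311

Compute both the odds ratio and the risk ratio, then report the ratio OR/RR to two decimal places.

1.12

Reading the table with exposure as columns: a = 515 (PPI user, case), b = 1624 (PPI user, non-case), c = 54 (Non-user, case), d = 311.
OR = (515·311)/(1624·54) = 160165/87696 = 1.82637
Risk in exposed = 515/2139 = 0.24077; risk in unexposed = 54/365 = 0.14795; RR = 1.62740
OR/RR = 1.82637 / 1.62740 = 1.12226
The outcome is not rare, so the OR lies further from 1 than the RR.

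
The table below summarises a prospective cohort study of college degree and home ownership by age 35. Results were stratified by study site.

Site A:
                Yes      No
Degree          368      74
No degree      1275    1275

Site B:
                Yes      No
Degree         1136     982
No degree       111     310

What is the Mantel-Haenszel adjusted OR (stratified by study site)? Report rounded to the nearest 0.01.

3.97

OR_MH = Σ(aᵢdᵢ/nᵢ) / Σ(bᵢcᵢ/nᵢ), where nᵢ is the stratum total.
Stratum 1 (Site A): n = 2992; a·d/n = 368·1275/2992 = 156.8182; b·c/n = 74·1275/2992 = 31.5341
Stratum 2 (Site B): n = 2539; a·d/n = 1136·310/2539 = 138.7003; b·c/n = 982·111/2539 = 42.9311
OR_MH = (156.8182 + 138.7003) / (31.5341 + 42.9311) = 295.5185 / 74.4652 = 3.96855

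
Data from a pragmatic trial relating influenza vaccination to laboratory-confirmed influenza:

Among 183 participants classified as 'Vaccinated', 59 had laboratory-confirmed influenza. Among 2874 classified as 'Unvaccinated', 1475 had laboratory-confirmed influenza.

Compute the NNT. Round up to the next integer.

Risk in treated group = 59/183 = 0.32240; risk in control = 1475/2874 = 0.51322.
Absolute risk reduction = 0.51322 − 0.32240 = 0.19082
NNT = 1 / ARR = 1 / 0.19082 = 5.241 → round up → 6

6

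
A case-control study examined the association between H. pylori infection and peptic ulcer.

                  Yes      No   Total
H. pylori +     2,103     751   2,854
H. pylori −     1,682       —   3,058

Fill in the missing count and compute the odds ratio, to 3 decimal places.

2.291

The missing cell is in the unexposed row: 3058 − 1682 = 1376.
So a = 2103, b = 751, c = 1682, d = 1376.
OR = (a·d)/(b·c) = (2103 × 1376) / (751 × 1682) = 2893728 / 1263182 = 2.29082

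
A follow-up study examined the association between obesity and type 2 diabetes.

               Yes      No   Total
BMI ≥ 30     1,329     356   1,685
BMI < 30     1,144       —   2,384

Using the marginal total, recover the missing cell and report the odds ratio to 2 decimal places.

The missing cell is in the unexposed row: 2384 − 1144 = 1240.
So a = 1329, b = 356, c = 1144, d = 1240.
OR = (a·d)/(b·c) = (1329 × 1240) / (356 × 1144) = 1647960 / 407264 = 4.04642

4.05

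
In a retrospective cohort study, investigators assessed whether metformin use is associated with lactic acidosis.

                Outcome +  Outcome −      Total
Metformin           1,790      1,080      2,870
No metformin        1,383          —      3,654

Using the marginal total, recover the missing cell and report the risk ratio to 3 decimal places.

The missing cell is in the unexposed row: 3654 − 1383 = 2271.
So a = 1790, b = 1080, c = 1383, d = 2271.
RR = [a/(a+b)] / [c/(c+d)] = (1790/2870) / (1383/3654) = 0.62369/0.37849 = 1.64785

1.648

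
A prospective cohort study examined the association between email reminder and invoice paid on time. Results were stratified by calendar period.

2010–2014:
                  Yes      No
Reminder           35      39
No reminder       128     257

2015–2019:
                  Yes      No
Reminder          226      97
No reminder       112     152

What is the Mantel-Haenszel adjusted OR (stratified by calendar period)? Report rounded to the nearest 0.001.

OR_MH = Σ(aᵢdᵢ/nᵢ) / Σ(bᵢcᵢ/nᵢ), where nᵢ is the stratum total.
Stratum 1 (2010–2014): n = 459; a·d/n = 35·257/459 = 19.5969; b·c/n = 39·128/459 = 10.8758
Stratum 2 (2015–2019): n = 587; a·d/n = 226·152/587 = 58.5213; b·c/n = 97·112/587 = 18.5077
OR_MH = (19.5969 + 58.5213) / (10.8758 + 18.5077) = 78.1182 / 29.3835 = 2.65858

2.659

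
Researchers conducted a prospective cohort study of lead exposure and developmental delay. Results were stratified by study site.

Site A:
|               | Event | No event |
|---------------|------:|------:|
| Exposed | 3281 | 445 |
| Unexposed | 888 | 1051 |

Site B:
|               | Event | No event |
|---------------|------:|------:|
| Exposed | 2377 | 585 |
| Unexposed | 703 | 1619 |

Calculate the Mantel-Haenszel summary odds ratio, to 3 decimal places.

9.059

OR_MH = Σ(aᵢdᵢ/nᵢ) / Σ(bᵢcᵢ/nᵢ), where nᵢ is the stratum total.
Stratum 1 (Site A): n = 5665; a·d/n = 3281·1051/5665 = 608.7080; b·c/n = 445·888/5665 = 69.7546
Stratum 2 (Site B): n = 5284; a·d/n = 2377·1619/5284 = 728.3049; b·c/n = 585·703/5284 = 77.8302
OR_MH = (608.7080 + 728.3049) / (69.7546 + 77.8302) = 1337.0129 / 147.5849 = 9.05928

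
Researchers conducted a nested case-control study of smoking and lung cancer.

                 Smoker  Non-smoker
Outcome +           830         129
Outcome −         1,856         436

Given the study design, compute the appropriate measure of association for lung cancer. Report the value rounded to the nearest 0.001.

Reading the table with exposure as columns: a = 830 (Smoker, case), b = 1856 (Smoker, non-case), c = 129 (Non-smoker, case), d = 436.
This is a nested case-control study: participants were sampled on outcome status, so risks in the source population cannot be estimated directly — relative risk is not valid here. The odds ratio is the appropriate measure.
OR = (a·d)/(b·c) = (830 × 436) / (1856 × 129) = 361880 / 239424 = 1.51146

1.511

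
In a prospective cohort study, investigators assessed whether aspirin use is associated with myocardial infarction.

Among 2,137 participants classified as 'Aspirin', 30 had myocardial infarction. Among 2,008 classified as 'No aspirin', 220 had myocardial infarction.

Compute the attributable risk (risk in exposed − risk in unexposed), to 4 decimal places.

From the description: a = 30, b = 2107, c = 220, d = 1788.
Risk in exposed = 30/2137 = 0.014038; risk in unexposed = 220/2008 = 0.109562.
Risk difference = 0.014038 − 0.109562 = -0.095523

-0.0955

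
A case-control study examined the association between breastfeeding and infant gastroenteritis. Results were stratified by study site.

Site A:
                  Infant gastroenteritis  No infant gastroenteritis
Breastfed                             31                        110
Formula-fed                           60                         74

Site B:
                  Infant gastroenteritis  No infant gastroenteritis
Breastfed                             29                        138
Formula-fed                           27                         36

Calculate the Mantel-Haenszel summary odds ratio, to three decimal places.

OR_MH = Σ(aᵢdᵢ/nᵢ) / Σ(bᵢcᵢ/nᵢ), where nᵢ is the stratum total.
Stratum 1 (Site A): n = 275; a·d/n = 31·74/275 = 8.3418; b·c/n = 110·60/275 = 24.0000
Stratum 2 (Site B): n = 230; a·d/n = 29·36/230 = 4.5391; b·c/n = 138·27/230 = 16.2000
OR_MH = (8.3418 + 4.5391) / (24.0000 + 16.2000) = 12.8809 / 40.2000 = 0.32042

0.320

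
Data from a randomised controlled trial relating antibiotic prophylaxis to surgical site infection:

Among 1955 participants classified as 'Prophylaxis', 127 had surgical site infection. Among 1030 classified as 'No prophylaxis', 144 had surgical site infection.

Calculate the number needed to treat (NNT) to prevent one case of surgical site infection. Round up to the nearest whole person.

14

Risk in treated group = 127/1955 = 0.06496; risk in control = 144/1030 = 0.13981.
Absolute risk reduction = 0.13981 − 0.06496 = 0.07484
NNT = 1 / ARR = 1 / 0.07484 = 13.361 → round up → 14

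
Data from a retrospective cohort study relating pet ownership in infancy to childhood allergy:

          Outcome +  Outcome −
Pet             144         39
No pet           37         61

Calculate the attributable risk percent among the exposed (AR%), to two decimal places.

Cells: a = 144, b = 39, c = 37, d = 61.
Risk in exposed = 144/183 = 0.78689; risk in unexposed = 37/98 = 0.37755.
RR = 0.78689/0.37755 = 2.08418
AR% = (RR − 1)/RR × 100 = (2.08418 − 1)/2.08418 × 100 = 52.0196%

52.02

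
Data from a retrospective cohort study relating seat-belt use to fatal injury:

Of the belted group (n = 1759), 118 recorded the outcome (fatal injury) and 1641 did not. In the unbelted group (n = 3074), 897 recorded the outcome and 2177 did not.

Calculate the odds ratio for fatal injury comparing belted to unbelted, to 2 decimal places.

From the description: a = 118, b = 1641, c = 897, d = 2177.
OR = (a·d)/(b·c) = (118 × 2177) / (1641 × 897) = 256886 / 1471977 = 0.17452
Exposure is associated with lower odds of fatal injury (OR = 0.17 < 1).

0.17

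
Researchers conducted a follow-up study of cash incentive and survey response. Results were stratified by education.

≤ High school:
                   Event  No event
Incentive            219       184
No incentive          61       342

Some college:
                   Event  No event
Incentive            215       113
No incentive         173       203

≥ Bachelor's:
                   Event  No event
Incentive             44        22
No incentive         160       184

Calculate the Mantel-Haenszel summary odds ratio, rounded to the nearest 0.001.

3.474

OR_MH = Σ(aᵢdᵢ/nᵢ) / Σ(bᵢcᵢ/nᵢ), where nᵢ is the stratum total.
Stratum 1 (≤ High school): n = 806; a·d/n = 219·342/806 = 92.9256; b·c/n = 184·61/806 = 13.9256
Stratum 2 (Some college): n = 704; a·d/n = 215·203/704 = 61.9957; b·c/n = 113·173/704 = 27.7685
Stratum 3 (≥ Bachelor's): n = 410; a·d/n = 44·184/410 = 19.7463; b·c/n = 22·160/410 = 8.5854
OR_MH = (92.9256 + 61.9957 + 19.7463) / (13.9256 + 27.7685 + 8.5854) = 174.6676 / 50.2794 = 3.47394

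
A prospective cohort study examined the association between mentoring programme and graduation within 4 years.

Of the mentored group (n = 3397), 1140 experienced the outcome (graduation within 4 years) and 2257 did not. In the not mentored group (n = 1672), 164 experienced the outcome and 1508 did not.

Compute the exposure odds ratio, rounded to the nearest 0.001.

From the description: a = 1140, b = 2257, c = 164, d = 1508.
OR = (a·d)/(b·c) = (1140 × 1508) / (2257 × 164) = 1719120 / 370148 = 4.64441
The odds of graduation within 4 years are about 4.64 times as high in the mentored group.

4.644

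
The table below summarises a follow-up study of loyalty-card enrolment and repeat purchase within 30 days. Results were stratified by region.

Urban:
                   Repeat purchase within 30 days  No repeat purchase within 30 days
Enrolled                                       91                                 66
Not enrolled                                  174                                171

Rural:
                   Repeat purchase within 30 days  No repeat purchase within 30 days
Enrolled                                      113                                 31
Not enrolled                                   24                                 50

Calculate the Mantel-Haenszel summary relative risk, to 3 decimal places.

RR_MH = Σ(aᵢ·n₀ᵢ/nᵢ) / Σ(cᵢ·n₁ᵢ/nᵢ), with n₁ᵢ = aᵢ+bᵢ (exposed), n₀ᵢ = cᵢ+dᵢ (unexposed), nᵢ = n₁ᵢ+n₀ᵢ.
Stratum 1 (Urban): n₁ = 157, n₀ = 345, n = 502; a·n₀/n = 91·345/502 = 62.5398; c·n₁/n = 174·157/502 = 54.4183
Stratum 2 (Rural): n₁ = 144, n₀ = 74, n = 218; a·n₀/n = 113·74/218 = 38.3578; c·n₁/n = 24·144/218 = 15.8532
RR_MH = (62.5398 + 38.3578) / (54.4183 + 15.8532) = 100.8976 / 70.2715 = 1.43583

1.436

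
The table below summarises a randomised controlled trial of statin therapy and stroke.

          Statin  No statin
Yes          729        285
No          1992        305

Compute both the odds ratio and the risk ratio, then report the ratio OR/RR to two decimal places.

Reading the table with exposure as columns: a = 729 (Statin, case), b = 1992 (Statin, non-case), c = 285 (No statin, case), d = 305.
OR = (729·305)/(1992·285) = 222345/567720 = 0.39165
Risk in exposed = 729/2721 = 0.26792; risk in unexposed = 285/590 = 0.48305; RR = 0.55463
OR/RR = 0.39165 / 0.55463 = 0.70613
The outcome is not rare, so the OR lies further from 1 than the RR.

0.71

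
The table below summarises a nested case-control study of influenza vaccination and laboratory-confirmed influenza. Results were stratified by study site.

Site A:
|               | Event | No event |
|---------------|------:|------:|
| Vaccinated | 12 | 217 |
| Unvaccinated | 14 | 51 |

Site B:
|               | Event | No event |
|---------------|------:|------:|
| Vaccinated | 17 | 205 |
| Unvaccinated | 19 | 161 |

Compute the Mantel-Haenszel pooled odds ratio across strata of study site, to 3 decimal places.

0.444

OR_MH = Σ(aᵢdᵢ/nᵢ) / Σ(bᵢcᵢ/nᵢ), where nᵢ is the stratum total.
Stratum 1 (Site A): n = 294; a·d/n = 12·51/294 = 2.0816; b·c/n = 217·14/294 = 10.3333
Stratum 2 (Site B): n = 402; a·d/n = 17·161/402 = 6.8085; b·c/n = 205·19/402 = 9.6891
OR_MH = (2.0816 + 6.8085) / (10.3333 + 9.6891) = 8.8901 / 20.0224 = 0.44401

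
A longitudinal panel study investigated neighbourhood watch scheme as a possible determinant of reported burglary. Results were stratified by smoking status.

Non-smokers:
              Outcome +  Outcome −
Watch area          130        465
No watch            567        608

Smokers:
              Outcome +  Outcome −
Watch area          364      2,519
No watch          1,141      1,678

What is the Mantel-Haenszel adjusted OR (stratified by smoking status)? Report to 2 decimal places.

OR_MH = Σ(aᵢdᵢ/nᵢ) / Σ(bᵢcᵢ/nᵢ), where nᵢ is the stratum total.
Stratum 1 (Non-smokers): n = 1770; a·d/n = 130·608/1770 = 44.6554; b·c/n = 465·567/1770 = 148.9576
Stratum 2 (Smokers): n = 5702; a·d/n = 364·1678/5702 = 107.1189; b·c/n = 2519·1141/5702 = 504.0651
OR_MH = (44.6554 + 107.1189) / (148.9576 + 504.0651) = 151.7743 / 653.0227 = 0.23242

0.23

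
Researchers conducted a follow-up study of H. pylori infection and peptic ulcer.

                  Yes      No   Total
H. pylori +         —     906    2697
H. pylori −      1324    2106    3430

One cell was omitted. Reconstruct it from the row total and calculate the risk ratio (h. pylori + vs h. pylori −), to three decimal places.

1.720

The missing cell is in the exposed row: 2697 − 906 = 1791.
So a = 1791, b = 906, c = 1324, d = 2106.
RR = [a/(a+b)] / [c/(c+d)] = (1791/2697) / (1324/3430) = 0.66407/0.38601 = 1.72037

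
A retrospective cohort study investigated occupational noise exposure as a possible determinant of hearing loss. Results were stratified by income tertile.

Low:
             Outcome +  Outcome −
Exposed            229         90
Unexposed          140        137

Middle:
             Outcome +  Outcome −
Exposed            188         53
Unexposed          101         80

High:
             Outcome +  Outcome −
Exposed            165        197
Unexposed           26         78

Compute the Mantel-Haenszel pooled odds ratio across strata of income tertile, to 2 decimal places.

OR_MH = Σ(aᵢdᵢ/nᵢ) / Σ(bᵢcᵢ/nᵢ), where nᵢ is the stratum total.
Stratum 1 (Low): n = 596; a·d/n = 229·137/596 = 52.6393; b·c/n = 90·140/596 = 21.1409
Stratum 2 (Middle): n = 422; a·d/n = 188·80/422 = 35.6398; b·c/n = 53·101/422 = 12.6848
Stratum 3 (High): n = 466; a·d/n = 165·78/466 = 27.6180; b·c/n = 197·26/466 = 10.9914
OR_MH = (52.6393 + 35.6398 + 27.6180) / (21.1409 + 12.6848 + 10.9914) = 115.8971 / 44.8172 = 2.58600

2.59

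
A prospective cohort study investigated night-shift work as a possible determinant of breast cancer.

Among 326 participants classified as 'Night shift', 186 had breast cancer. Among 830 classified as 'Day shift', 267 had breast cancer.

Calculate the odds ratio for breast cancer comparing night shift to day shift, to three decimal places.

2.801

From the description: a = 186, b = 140, c = 267, d = 563.
OR = (a·d)/(b·c) = (186 × 563) / (140 × 267) = 104718 / 37380 = 2.80144
The odds of breast cancer are about 2.80 times as high in the night shift group.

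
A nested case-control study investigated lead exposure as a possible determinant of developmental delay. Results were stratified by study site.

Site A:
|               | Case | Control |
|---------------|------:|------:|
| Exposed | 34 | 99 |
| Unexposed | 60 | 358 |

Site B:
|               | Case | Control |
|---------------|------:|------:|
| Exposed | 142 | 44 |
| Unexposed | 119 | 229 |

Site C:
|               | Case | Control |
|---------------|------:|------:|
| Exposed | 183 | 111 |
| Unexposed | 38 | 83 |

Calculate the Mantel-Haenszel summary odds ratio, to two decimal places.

OR_MH = Σ(aᵢdᵢ/nᵢ) / Σ(bᵢcᵢ/nᵢ), where nᵢ is the stratum total.
Stratum 1 (Site A): n = 551; a·d/n = 34·358/551 = 22.0907; b·c/n = 99·60/551 = 10.7804
Stratum 2 (Site B): n = 534; a·d/n = 142·229/534 = 60.8951; b·c/n = 44·119/534 = 9.8052
Stratum 3 (Site C): n = 415; a·d/n = 183·83/415 = 36.6000; b·c/n = 111·38/415 = 10.1639
OR_MH = (22.0907 + 60.8951 + 36.6000) / (10.7804 + 9.8052 + 10.1639) = 119.5859 / 30.7495 = 3.88904

3.89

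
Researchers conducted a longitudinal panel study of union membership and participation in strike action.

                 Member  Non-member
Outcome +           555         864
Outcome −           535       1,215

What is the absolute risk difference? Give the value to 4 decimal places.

Reading the table with exposure as columns: a = 555 (Member, case), b = 535 (Member, non-case), c = 864 (Non-member, case), d = 1215.
Risk in exposed = 555/1090 = 0.509174; risk in unexposed = 864/2079 = 0.415584.
Risk difference = 0.509174 − 0.415584 = 0.093590

0.0936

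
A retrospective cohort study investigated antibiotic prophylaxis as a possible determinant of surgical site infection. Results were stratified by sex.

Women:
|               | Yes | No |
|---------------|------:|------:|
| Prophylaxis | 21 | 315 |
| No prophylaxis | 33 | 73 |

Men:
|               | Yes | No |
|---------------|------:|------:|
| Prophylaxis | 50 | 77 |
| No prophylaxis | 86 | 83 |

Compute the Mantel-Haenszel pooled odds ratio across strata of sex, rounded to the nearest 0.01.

0.38

OR_MH = Σ(aᵢdᵢ/nᵢ) / Σ(bᵢcᵢ/nᵢ), where nᵢ is the stratum total.
Stratum 1 (Women): n = 442; a·d/n = 21·73/442 = 3.4683; b·c/n = 315·33/442 = 23.5181
Stratum 2 (Men): n = 296; a·d/n = 50·83/296 = 14.0203; b·c/n = 77·86/296 = 22.3716
OR_MH = (3.4683 + 14.0203) / (23.5181 + 22.3716) = 17.4886 / 45.8897 = 0.38110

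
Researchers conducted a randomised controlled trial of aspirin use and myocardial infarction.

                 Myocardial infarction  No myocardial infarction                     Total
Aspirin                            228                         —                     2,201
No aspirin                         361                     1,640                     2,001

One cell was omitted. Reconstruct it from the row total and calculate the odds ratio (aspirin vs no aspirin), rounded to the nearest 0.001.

0.525

The missing cell is in the exposed row: 2201 − 228 = 1973.
So a = 228, b = 1973, c = 361, d = 1640.
OR = (a·d)/(b·c) = (228 × 1640) / (1973 × 361) = 373920 / 712253 = 0.52498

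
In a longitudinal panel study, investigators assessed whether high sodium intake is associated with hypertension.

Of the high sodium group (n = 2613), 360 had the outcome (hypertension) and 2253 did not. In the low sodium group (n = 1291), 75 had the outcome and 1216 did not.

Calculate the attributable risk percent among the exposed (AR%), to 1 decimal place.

From the description: a = 360, b = 2253, c = 75, d = 1216.
Risk in exposed = 360/2613 = 0.13777; risk in unexposed = 75/1291 = 0.05809.
RR = 0.13777/0.05809 = 2.37153
AR% = (RR − 1)/RR × 100 = (2.37153 − 1)/2.37153 × 100 = 57.8331%

57.8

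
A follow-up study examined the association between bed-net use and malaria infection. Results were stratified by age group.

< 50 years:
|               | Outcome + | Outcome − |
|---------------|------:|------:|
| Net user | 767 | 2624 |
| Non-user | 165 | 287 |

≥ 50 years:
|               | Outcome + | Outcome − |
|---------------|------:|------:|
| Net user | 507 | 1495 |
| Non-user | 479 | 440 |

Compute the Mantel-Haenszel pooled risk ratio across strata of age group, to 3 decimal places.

RR_MH = Σ(aᵢ·n₀ᵢ/nᵢ) / Σ(cᵢ·n₁ᵢ/nᵢ), with n₁ᵢ = aᵢ+bᵢ (exposed), n₀ᵢ = cᵢ+dᵢ (unexposed), nᵢ = n₁ᵢ+n₀ᵢ.
Stratum 1 (< 50 years): n₁ = 3391, n₀ = 452, n = 3843; a·n₀/n = 767·452/3843 = 90.2118; c·n₁/n = 165·3391/3843 = 145.5933
Stratum 2 (≥ 50 years): n₁ = 2002, n₀ = 919, n = 2921; a·n₀/n = 507·919/2921 = 159.5115; c·n₁/n = 479·2002/2921 = 328.2978
RR_MH = (90.2118 + 159.5115) / (145.5933 + 328.2978) = 249.7233 / 473.8911 = 0.52696

0.527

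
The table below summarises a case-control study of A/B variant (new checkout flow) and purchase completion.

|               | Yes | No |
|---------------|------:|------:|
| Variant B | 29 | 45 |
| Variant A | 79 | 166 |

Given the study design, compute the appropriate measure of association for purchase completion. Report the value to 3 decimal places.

Cells: a = 29, b = 45, c = 79, d = 166.
This is a case-control study: participants were sampled on outcome status, so risks in the source population cannot be estimated directly — relative risk is not valid here. The odds ratio is the appropriate measure.
OR = (a·d)/(b·c) = (29 × 166) / (45 × 79) = 4814 / 3555 = 1.35415

1.354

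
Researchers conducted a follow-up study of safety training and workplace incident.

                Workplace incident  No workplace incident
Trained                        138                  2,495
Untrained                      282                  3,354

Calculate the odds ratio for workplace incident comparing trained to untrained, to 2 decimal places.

Cells: a = 138, b = 2495, c = 282, d = 3354.
OR = (a·d)/(b·c) = (138 × 3354) / (2495 × 282) = 462852 / 703590 = 0.65784
Exposure is associated with lower odds of workplace incident (OR = 0.66 < 1).

0.66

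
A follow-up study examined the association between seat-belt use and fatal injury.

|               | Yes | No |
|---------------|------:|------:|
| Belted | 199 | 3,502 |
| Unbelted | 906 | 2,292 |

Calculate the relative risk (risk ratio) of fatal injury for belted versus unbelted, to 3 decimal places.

Cells: a = 199, b = 3502, c = 906, d = 2292.
Risk in exposed = 199/3701 = 0.05377; risk in unexposed = 906/3198 = 0.28330.
RR = 0.05377 / 0.28330 = 0.18979
The risk is 81% lower among the exposed than among the unexposed.

0.190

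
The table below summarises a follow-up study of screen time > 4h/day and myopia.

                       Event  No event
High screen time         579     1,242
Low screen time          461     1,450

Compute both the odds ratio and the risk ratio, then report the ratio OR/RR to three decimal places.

1.112

Cells: a = 579, b = 1242, c = 461, d = 1450.
OR = (579·1450)/(1242·461) = 839550/572562 = 1.46630
Risk in exposed = 579/1821 = 0.31796; risk in unexposed = 461/1911 = 0.24123; RR = 1.31804
OR/RR = 1.46630 / 1.31804 = 1.11249
The outcome is not rare, so the OR lies further from 1 than the RR.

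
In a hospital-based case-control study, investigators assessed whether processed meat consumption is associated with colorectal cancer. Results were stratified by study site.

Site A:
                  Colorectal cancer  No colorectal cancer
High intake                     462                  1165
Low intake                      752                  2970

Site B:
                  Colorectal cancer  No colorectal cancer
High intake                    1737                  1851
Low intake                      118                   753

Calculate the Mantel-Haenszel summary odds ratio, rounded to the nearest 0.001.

OR_MH = Σ(aᵢdᵢ/nᵢ) / Σ(bᵢcᵢ/nᵢ), where nᵢ is the stratum total.
Stratum 1 (Site A): n = 5349; a·d/n = 462·2970/5349 = 256.5227; b·c/n = 1165·752/5349 = 163.7839
Stratum 2 (Site B): n = 4459; a·d/n = 1737·753/4459 = 293.3306; b·c/n = 1851·118/4459 = 48.9836
OR_MH = (256.5227 + 293.3306) / (163.7839 + 48.9836) = 549.8533 / 212.7675 = 2.58429

2.584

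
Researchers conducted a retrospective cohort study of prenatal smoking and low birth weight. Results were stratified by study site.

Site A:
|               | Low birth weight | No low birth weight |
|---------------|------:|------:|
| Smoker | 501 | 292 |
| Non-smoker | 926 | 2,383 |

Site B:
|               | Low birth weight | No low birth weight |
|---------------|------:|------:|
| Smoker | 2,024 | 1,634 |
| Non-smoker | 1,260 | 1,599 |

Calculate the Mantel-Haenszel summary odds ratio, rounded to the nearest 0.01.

2.06

OR_MH = Σ(aᵢdᵢ/nᵢ) / Σ(bᵢcᵢ/nᵢ), where nᵢ is the stratum total.
Stratum 1 (Site A): n = 4102; a·d/n = 501·2383/4102 = 291.0490; b·c/n = 292·926/4102 = 65.9171
Stratum 2 (Site B): n = 6517; a·d/n = 2024·1599/6517 = 496.6052; b·c/n = 1634·1260/6517 = 315.9184
OR_MH = (291.0490 + 496.6052) / (65.9171 + 315.9184) = 787.6542 / 381.8355 = 2.06281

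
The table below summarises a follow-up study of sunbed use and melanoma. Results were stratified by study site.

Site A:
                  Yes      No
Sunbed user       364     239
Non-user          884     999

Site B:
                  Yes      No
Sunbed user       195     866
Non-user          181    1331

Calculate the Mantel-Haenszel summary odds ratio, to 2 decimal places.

1.69

OR_MH = Σ(aᵢdᵢ/nᵢ) / Σ(bᵢcᵢ/nᵢ), where nᵢ is the stratum total.
Stratum 1 (Site A): n = 2486; a·d/n = 364·999/2486 = 146.2735; b·c/n = 239·884/2486 = 84.9863
Stratum 2 (Site B): n = 2573; a·d/n = 195·1331/2573 = 100.8725; b·c/n = 866·181/2573 = 60.9195
OR_MH = (146.2735 + 100.8725) / (84.9863 + 60.9195) = 247.1461 / 145.9059 = 1.69387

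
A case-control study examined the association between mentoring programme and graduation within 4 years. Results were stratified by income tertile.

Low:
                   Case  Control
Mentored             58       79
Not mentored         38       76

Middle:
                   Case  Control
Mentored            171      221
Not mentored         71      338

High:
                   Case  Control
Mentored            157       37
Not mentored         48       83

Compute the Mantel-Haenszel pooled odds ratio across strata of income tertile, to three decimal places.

3.507

OR_MH = Σ(aᵢdᵢ/nᵢ) / Σ(bᵢcᵢ/nᵢ), where nᵢ is the stratum total.
Stratum 1 (Low): n = 251; a·d/n = 58·76/251 = 17.5618; b·c/n = 79·38/251 = 11.9602
Stratum 2 (Middle): n = 801; a·d/n = 171·338/801 = 72.1573; b·c/n = 221·71/801 = 19.5893
Stratum 3 (High): n = 325; a·d/n = 157·83/325 = 40.0954; b·c/n = 37·48/325 = 5.4646
OR_MH = (17.5618 + 72.1573 + 40.0954) / (11.9602 + 19.5893 + 5.4646) = 129.8144 / 37.0140 = 3.50717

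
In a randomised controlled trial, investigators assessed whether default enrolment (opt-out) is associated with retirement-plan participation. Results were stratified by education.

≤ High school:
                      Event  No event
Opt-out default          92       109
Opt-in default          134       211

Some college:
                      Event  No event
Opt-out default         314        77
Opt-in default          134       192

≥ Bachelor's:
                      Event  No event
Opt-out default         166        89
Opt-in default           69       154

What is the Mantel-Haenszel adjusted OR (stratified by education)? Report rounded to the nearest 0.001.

3.207

OR_MH = Σ(aᵢdᵢ/nᵢ) / Σ(bᵢcᵢ/nᵢ), where nᵢ is the stratum total.
Stratum 1 (≤ High school): n = 546; a·d/n = 92·211/546 = 35.5531; b·c/n = 109·134/546 = 26.7509
Stratum 2 (Some college): n = 717; a·d/n = 314·192/717 = 84.0837; b·c/n = 77·134/717 = 14.3905
Stratum 3 (≥ Bachelor's): n = 478; a·d/n = 166·154/478 = 53.4812; b·c/n = 89·69/478 = 12.8473
OR_MH = (35.5531 + 84.0837 + 53.4812) / (26.7509 + 14.3905 + 12.8473) = 173.1180 / 53.9887 = 3.20656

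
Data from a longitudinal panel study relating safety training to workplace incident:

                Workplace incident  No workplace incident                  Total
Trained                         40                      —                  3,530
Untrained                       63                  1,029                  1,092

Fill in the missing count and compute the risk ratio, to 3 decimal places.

The missing cell is in the exposed row: 3530 − 40 = 3490.
So a = 40, b = 3490, c = 63, d = 1029.
RR = [a/(a+b)] / [c/(c+d)] = (40/3530) / (63/1092) = 0.01133/0.05769 = 0.19641

0.196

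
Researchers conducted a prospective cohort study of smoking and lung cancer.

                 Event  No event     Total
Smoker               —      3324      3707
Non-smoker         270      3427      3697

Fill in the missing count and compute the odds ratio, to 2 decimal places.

The missing cell is in the exposed row: 3707 − 3324 = 383.
So a = 383, b = 3324, c = 270, d = 3427.
OR = (a·d)/(b·c) = (383 × 3427) / (3324 × 270) = 1312541 / 897480 = 1.46247

1.46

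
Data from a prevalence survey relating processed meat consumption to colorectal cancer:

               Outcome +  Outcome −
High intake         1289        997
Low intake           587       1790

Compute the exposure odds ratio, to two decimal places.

3.94

Cells: a = 1289, b = 997, c = 587, d = 1790.
OR = (a·d)/(b·c) = (1289 × 1790) / (997 × 587) = 2307310 / 585239 = 3.94251
The odds of colorectal cancer are about 3.94 times as high in the high intake group.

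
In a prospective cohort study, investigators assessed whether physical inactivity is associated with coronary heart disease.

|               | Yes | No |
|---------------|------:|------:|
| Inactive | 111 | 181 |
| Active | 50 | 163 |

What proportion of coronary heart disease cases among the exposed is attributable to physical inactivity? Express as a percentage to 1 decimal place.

Cells: a = 111, b = 181, c = 50, d = 163.
Risk in exposed = 111/292 = 0.38014; risk in unexposed = 50/213 = 0.23474.
RR = 0.38014/0.23474 = 1.61938
AR% = (RR − 1)/RR × 100 = (1.61938 − 1)/1.61938 × 100 = 38.2481%

38.2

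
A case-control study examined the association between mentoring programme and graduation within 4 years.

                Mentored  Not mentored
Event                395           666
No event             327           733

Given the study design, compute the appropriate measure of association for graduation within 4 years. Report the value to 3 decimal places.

1.329

Reading the table with exposure as columns: a = 395 (Mentored, case), b = 327 (Mentored, non-case), c = 666 (Not mentored, case), d = 733.
This is a case-control study: participants were sampled on outcome status, so risks in the source population cannot be estimated directly — relative risk is not valid here. The odds ratio is the appropriate measure.
OR = (a·d)/(b·c) = (395 × 733) / (327 × 666) = 289535 / 217782 = 1.32947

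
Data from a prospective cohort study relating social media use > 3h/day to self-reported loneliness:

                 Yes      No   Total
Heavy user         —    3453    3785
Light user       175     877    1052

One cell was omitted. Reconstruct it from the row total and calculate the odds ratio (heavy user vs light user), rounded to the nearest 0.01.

0.48

The missing cell is in the exposed row: 3785 − 3453 = 332.
So a = 332, b = 3453, c = 175, d = 877.
OR = (a·d)/(b·c) = (332 × 877) / (3453 × 175) = 291164 / 604275 = 0.48184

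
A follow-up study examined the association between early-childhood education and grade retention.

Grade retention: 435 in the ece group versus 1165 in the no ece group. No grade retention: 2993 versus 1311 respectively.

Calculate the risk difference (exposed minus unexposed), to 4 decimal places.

-0.3436

From the description: a = 435, b = 2993, c = 1165, d = 1311.
Risk in exposed = 435/3428 = 0.126896; risk in unexposed = 1165/2476 = 0.470517.
Risk difference = 0.126896 − 0.470517 = -0.343621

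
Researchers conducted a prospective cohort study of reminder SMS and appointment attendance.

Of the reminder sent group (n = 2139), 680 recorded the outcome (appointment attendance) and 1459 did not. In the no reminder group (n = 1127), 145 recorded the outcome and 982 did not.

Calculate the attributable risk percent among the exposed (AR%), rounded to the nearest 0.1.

From the description: a = 680, b = 1459, c = 145, d = 982.
Risk in exposed = 680/2139 = 0.31791; risk in unexposed = 145/1127 = 0.12866.
RR = 0.31791/0.12866 = 2.47089
AR% = (RR − 1)/RR × 100 = (2.47089 − 1)/2.47089 × 100 = 59.5288%

59.5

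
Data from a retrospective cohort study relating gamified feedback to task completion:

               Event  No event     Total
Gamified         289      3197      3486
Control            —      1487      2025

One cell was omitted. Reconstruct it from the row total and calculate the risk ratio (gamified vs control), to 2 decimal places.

The missing cell is in the unexposed row: 2025 − 1487 = 538.
So a = 289, b = 3197, c = 538, d = 1487.
RR = [a/(a+b)] / [c/(c+d)] = (289/3486) / (538/2025) = 0.08290/0.26568 = 0.31204

0.31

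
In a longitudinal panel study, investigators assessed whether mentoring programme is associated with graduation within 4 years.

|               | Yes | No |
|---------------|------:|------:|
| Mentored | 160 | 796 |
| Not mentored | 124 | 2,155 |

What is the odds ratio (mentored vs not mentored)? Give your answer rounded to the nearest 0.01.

3.49

Cells: a = 160, b = 796, c = 124, d = 2155.
OR = (a·d)/(b·c) = (160 × 2155) / (796 × 124) = 344800 / 98704 = 3.49327
The odds of graduation within 4 years are about 3.49 times as high in the mentored group.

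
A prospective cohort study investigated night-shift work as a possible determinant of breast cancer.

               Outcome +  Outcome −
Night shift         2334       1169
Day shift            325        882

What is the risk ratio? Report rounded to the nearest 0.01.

2.47

Cells: a = 2334, b = 1169, c = 325, d = 882.
Risk in exposed = 2334/3503 = 0.66629; risk in unexposed = 325/1207 = 0.26926.
RR = 0.66629 / 0.26926 = 2.47448
The risk among the exposed is 2.47 times that among the unexposed.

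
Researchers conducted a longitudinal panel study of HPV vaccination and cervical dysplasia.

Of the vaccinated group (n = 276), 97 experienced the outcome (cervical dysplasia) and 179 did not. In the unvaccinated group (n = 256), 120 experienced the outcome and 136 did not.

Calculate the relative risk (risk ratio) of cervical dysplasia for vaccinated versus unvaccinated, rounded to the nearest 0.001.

From the description: a = 97, b = 179, c = 120, d = 136.
Risk in exposed = 97/276 = 0.35145; risk in unexposed = 120/256 = 0.46875.
RR = 0.35145 / 0.46875 = 0.74976
The risk is 25% lower among the exposed than among the unexposed.

0.750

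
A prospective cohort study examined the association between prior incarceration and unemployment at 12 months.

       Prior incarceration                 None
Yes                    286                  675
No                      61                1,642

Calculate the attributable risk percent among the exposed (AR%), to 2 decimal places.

Reading the table with exposure as columns: a = 286 (Prior incarceration, case), b = 61 (Prior incarceration, non-case), c = 675 (None, case), d = 1642.
Risk in exposed = 286/347 = 0.82421; risk in unexposed = 675/2317 = 0.29132.
RR = 0.82421/0.29132 = 2.82917
AR% = (RR − 1)/RR × 100 = (2.82917 − 1)/2.82917 × 100 = 64.6539%

64.65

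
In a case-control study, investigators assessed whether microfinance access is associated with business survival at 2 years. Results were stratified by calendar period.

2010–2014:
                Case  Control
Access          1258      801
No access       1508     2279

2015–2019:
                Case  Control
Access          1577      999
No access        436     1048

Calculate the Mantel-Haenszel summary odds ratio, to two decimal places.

2.86

OR_MH = Σ(aᵢdᵢ/nᵢ) / Σ(bᵢcᵢ/nᵢ), where nᵢ is the stratum total.
Stratum 1 (2010–2014): n = 5846; a·d/n = 1258·2279/5846 = 490.4177; b·c/n = 801·1508/5846 = 206.6213
Stratum 2 (2015–2019): n = 4060; a·d/n = 1577·1048/4060 = 407.0680; b·c/n = 999·436/4060 = 107.2818
OR_MH = (490.4177 + 407.0680) / (206.6213 + 107.2818) = 897.4857 / 313.9031 = 2.85912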